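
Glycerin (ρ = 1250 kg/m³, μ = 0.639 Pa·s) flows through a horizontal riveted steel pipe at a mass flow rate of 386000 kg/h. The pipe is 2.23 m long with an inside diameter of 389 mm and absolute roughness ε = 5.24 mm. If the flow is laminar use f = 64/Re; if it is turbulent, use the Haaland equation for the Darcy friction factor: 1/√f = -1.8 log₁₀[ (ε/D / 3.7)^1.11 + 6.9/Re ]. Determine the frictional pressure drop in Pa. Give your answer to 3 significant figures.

ΔP ≈ 217 Pa

ṁ = 386000 kg/h = 386000/3600 = 107.2 kg/s.
A = πD²/4 = π(0.389)²/4 = 0.1188 m²; mean velocity V = ṁ/(ρA) = 107.2/(1250 · 0.1188) = 0.7217 m/s.
Reynolds number Re = ρVD/μ = 1250 · 0.7217 · 0.389 / 0.639 = 549.2.
Re < 2300 → laminar flow, so f = 64/Re = 64/549.2 = 0.1165 (the turbulent correlation is not needed).
Darcy-Weisbach: ΔP = f(L/D)(ρV²/2) = 0.1165·(2.23/0.389)·(1250·0.7217²/2) = 0.1165·5.733·325.6 = 217.5 Pa.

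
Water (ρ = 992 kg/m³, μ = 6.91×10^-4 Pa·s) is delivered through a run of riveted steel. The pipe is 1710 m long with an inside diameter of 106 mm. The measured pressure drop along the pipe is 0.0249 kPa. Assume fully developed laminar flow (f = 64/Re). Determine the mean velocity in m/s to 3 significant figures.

For laminar flow, f = 64/Re with Re = ρVD/μ, so Darcy-Weisbach reduces to ΔP = 32μLV/D². Solving for V: V = ΔP·D²/(32μL) = 24.9·(0.106)²/(32·0.000691·1710) = 0.007399 m/s.
Check: Re = ρVD/μ = 992·0.007399·0.106/0.000691 = 1126 < 2300, so the laminar assumption holds.

V ≈ 0.00740 m/s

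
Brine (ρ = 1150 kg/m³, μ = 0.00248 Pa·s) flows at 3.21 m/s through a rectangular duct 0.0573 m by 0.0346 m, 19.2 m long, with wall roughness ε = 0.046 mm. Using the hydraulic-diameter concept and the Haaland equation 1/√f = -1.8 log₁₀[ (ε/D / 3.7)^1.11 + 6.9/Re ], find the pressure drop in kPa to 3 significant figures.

Hydraulic diameter D_h = 4A/P = 4·(0.0573·0.0346)/(2·(0.0573+0.0346)) = 0.00793/0.1838 = 0.04315 m.
Re = ρVD_h/μ = 1150·3.21·0.04315/0.00248 = 6.422e+04.
ε/D_h = 4.6e-05/0.04315 = 0.00107; Haaland gives 1/√f = -1.8 log₁₀[0.000118+0.000107] = 6.566, so f = 0.02319.
ΔP = f(L/D_h)(ρV²/2) = 0.02319·19.2/0.04315·5925 = 6.115e+04 Pa.
ΔP = 61.2 kPa.

ΔP ≈ 61.2 kPa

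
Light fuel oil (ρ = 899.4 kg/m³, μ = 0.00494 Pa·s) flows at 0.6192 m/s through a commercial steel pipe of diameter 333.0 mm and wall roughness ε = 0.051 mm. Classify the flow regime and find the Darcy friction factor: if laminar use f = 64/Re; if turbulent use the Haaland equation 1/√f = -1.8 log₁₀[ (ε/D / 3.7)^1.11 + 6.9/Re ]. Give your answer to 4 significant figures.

Re = ρVD/μ = 899.4·0.6192·0.333/0.00494 = 3.754e+04.
Re > 4000 → turbulent. ε/D = 5.1e-05/0.333 = 0.000153; Haaland: 1/√f = -1.8 log₁₀[1.36e-05 + 0.000184] = 6.668, so f = 0.02249.

f ≈ 0.02249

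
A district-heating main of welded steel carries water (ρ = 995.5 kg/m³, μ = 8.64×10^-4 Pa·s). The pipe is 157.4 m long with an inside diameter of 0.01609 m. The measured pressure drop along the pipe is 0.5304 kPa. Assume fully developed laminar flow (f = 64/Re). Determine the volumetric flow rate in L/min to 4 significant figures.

For laminar flow, f = 64/Re with Re = ρVD/μ, so Darcy-Weisbach reduces to ΔP = 32μLV/D². Solving for V: V = ΔP·D²/(32μL) = 530.4·(0.01609)²/(32·0.000864·157.4) = 0.03155 m/s.
Check: Re = ρVD/μ = 995.5·0.03155·0.01609/0.000864 = 585 < 2300, so the laminar assumption holds.
Q = V·A = 0.03155·(π/4·0.01609²) = 6.416e-06 m³/s = 0.3849 L/min.

Q ≈ 0.3849 L/min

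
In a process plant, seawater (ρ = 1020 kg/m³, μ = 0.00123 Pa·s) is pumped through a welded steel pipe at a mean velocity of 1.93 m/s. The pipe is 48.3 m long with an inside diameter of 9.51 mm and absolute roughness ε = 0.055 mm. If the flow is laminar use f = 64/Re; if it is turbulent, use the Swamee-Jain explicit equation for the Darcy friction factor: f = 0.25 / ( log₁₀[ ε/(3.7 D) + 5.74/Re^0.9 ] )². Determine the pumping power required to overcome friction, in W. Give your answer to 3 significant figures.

Reynolds number Re = ρVD/μ = 1020 · 1.93 · 0.00951 / 0.00123 = 1.522e+04.
Re > 4000 → turbulent. Relative roughness ε/D = 5.5e-05/0.00951 = 0.00578. Swamee-Jain: f = 0.25/(log₁₀[0.00578/3.7 + 5.74/1.522e+04^0.9])² = 0.25/(log₁₀[0.00156 + 0.000988])² = 0.25/(-2.593)² = 0.03717.
Darcy-Weisbach: ΔP = f(L/D)(ρV²/2) = 0.03717·(48.3/0.00951)·(1020·1.93²/2) = 0.03717·5079·1900 = 3.587e+05 Pa.
Q = V·A = 1.93·7.103e-05 = 0.0001371 m³/s.
Pumping power P = QΔP = 0.0001371·3.587e+05 = 49.17 W = 49.2 W.

P ≈ 49.2 W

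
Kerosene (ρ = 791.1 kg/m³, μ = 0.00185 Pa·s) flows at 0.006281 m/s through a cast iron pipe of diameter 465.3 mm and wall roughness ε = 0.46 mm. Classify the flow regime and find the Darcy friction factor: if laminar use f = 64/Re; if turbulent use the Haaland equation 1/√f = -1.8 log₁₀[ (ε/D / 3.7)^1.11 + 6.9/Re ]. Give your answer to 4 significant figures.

Re = ρVD/μ = 791.1·0.006281·0.4653/0.00185 = 1250.
Re < 2300 → laminar, so f = 64/Re = 0.05121 (roughness is irrelevant in laminar flow).

f ≈ 0.05121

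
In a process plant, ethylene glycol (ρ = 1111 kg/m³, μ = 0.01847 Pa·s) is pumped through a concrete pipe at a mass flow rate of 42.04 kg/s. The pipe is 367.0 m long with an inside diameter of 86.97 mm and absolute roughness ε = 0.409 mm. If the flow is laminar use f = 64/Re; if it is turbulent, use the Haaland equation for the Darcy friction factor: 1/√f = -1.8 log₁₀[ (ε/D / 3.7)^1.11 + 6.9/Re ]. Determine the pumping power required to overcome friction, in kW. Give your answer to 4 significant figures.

P ≈ 116.5 kW

A = πD²/4 = π(0.08697)²/4 = 0.005941 m²; mean velocity V = ṁ/(ρA) = 42.04/(1111 · 0.005941) = 6.37 m/s.
Reynolds number Re = ρVD/μ = 1111 · 6.37 · 0.08697 / 0.0185 = 3.332e+04.
Re > 4000 → turbulent. Relative roughness ε/D = 0.000409/0.08697 = 0.0047. Haaland: 1/√f = -1.8 log₁₀[(0.0047/3.7)^1.11 + 6.9/3.332e+04] = -1.8 log₁₀[0.00061 + 0.000207] = 5.558, so f = 0.03238.
Darcy-Weisbach: ΔP = f(L/D)(ρV²/2) = 0.03238·(367/0.08697)·(1111·6.37²/2) = 0.03238·4220·2.254e+04 = 3.079e+06 Pa.
Q = ṁ/ρ = 42.04/1111 = 0.03784 m³/s.
Pumping power P = QΔP = 0.03784·3.079e+06 = 116520 W = 116.5 kW.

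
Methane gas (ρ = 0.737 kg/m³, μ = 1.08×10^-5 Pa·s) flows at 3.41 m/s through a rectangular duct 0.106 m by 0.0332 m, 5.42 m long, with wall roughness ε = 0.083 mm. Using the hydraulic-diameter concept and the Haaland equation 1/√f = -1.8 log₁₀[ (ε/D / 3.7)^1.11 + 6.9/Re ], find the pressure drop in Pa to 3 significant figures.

Hydraulic diameter D_h = 4A/P = 4·(0.106·0.0332)/(2·(0.106+0.0332)) = 0.01408/0.2784 = 0.05056 m.
Re = ρVD_h/μ = 0.737·3.41·0.05056/1.08e-05 = 1.177e+04.
ε/D_h = 8.3e-05/0.05056 = 0.00164; Haaland gives 1/√f = -1.8 log₁₀[0.00019+0.000586] = 5.598, so f = 0.03191.
ΔP = f(L/D_h)(ρV²/2) = 0.03191·5.42/0.05056·4.285 = 14.66 Pa.

ΔP ≈ 14.7 Pa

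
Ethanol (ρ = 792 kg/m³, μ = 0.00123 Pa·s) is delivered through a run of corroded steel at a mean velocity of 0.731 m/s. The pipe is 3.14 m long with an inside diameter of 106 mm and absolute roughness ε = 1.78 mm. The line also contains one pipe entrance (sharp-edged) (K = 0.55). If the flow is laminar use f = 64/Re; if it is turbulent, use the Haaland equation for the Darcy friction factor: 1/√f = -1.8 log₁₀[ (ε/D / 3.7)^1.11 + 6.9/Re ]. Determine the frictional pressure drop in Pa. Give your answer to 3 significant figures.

ΔP ≈ 408 Pa

Reynolds number Re = ρVD/μ = 792 · 0.731 · 0.106 / 0.00123 = 4.989e+04.
Re > 4000 → turbulent. Relative roughness ε/D = 0.00178/0.106 = 0.0168. Haaland: 1/√f = -1.8 log₁₀[(0.0168/3.7)^1.11 + 6.9/4.989e+04] = -1.8 log₁₀[0.00251 + 0.000138] = 4.64, so f = 0.04646.
Total minor-loss coefficient ΣK = 1·0.55 = 0.55.
ΔP = [f·L/D + ΣK]·(ρV²/2) = [0.04646·3.14/0.106 + 0.55]·(792·0.731²/2) = [1.376 + 0.55]·211.6 = 407.6 Pa.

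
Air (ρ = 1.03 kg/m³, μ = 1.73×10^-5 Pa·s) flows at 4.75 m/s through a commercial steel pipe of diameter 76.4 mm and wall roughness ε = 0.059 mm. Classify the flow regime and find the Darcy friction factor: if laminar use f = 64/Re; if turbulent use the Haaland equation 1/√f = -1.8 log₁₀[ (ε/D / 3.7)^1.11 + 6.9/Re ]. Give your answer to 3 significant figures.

f ≈ 0.0268

Re = ρVD/μ = 1.03·4.75·0.0764/1.73e-05 = 2.161e+04.
Re > 4000 → turbulent. ε/D = 5.9e-05/0.0764 = 0.000772; Haaland: 1/√f = -1.8 log₁₀[8.22e-05 + 0.000319] = 6.113, so f = 0.02676.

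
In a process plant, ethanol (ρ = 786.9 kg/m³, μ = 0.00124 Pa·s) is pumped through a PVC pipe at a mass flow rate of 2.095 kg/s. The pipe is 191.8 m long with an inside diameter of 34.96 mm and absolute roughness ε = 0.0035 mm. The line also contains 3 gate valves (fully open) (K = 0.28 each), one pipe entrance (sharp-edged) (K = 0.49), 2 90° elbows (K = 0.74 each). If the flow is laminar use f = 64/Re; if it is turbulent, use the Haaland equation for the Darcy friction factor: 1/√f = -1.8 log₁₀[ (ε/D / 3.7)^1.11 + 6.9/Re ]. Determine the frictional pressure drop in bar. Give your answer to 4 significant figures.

A = πD²/4 = π(0.03496)²/4 = 0.0009599 m²; mean velocity V = ṁ/(ρA) = 2.095/(786.9 · 0.0009599) = 2.774 m/s.
Reynolds number Re = ρVD/μ = 786.9 · 2.774 · 0.03496 / 0.00124 = 6.153e+04.
Re > 4000 → turbulent. Relative roughness ε/D = 3.5e-06/0.03496 = 0.0001. Haaland: 1/√f = -1.8 log₁₀[(0.0001/3.7)^1.11 + 6.9/6.153e+04] = -1.8 log₁₀[8.51e-06 + 0.000112] = 7.053, so f = 0.0201.
Total minor-loss coefficient ΣK = 3·0.28 + 1·0.49 + 2·0.74 = 2.81.
ΔP = [f·L/D + ΣK]·(ρV²/2) = [0.0201·191.8/0.03496 + 2.81]·(786.9·2.774²/2) = [110.3 + 2.81]·3027 = 3.423e+05 Pa.
ΔP = 3.423e+05 Pa = 3.423 bar.

ΔP ≈ 3.423 bar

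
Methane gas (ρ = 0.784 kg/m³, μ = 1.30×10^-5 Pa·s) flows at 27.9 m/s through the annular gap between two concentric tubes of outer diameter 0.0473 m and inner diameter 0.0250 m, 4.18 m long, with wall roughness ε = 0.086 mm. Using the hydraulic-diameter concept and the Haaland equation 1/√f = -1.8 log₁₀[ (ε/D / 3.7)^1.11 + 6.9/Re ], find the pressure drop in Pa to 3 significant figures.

ΔP ≈ 1750 Pa

Hydraulic diameter D_h = 4A/P = D_o - D_i = 0.0473 - 0.025 = 0.0223 m.
Re = ρVD_h/μ = 0.784·27.9·0.0223/1.3e-05 = 3.752e+04.
ε/D_h = 8.6e-05/0.0223 = 0.00386; Haaland gives 1/√f = -1.8 log₁₀[0.00049+0.000184] = 5.709, so f = 0.03068.
ΔP = f(L/D_h)(ρV²/2) = 0.03068·4.18/0.0223·305.1 = 1755 Pa.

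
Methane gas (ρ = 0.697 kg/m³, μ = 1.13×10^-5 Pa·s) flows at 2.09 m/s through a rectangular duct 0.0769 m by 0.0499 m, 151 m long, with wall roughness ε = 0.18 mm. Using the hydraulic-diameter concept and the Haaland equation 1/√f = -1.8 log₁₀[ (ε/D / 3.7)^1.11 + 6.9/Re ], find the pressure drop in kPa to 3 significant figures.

Hydraulic diameter D_h = 4A/P = 4·(0.0769·0.0499)/(2·(0.0769+0.0499)) = 0.01535/0.2536 = 0.06053 m.
Re = ρVD_h/μ = 0.697·2.09·0.06053/1.13e-05 = 7803.
ε/D_h = 0.00018/0.06053 = 0.00297; Haaland gives 1/√f = -1.8 log₁₀[0.000367+0.000884] = 5.225, so f = 0.03663.
ΔP = f(L/D_h)(ρV²/2) = 0.03663·151/0.06053·1.522 = 139.1 Pa.
ΔP = 0.139 kPa.

ΔP ≈ 0.139 kPa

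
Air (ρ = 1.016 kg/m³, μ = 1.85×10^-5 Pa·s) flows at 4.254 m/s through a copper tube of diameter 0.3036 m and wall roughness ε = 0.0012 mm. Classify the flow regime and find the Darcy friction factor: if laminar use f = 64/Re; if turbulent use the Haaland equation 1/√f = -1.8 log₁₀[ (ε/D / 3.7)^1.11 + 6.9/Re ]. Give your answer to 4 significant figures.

Re = ρVD/μ = 1.016·4.254·0.3036/1.85e-05 = 7.093e+04.
Re > 4000 → turbulent. ε/D = 1.2e-06/0.3036 = 3.95e-06; Haaland: 1/√f = -1.8 log₁₀[2.35e-07 + 9.73e-05] = 7.22, so f = 0.01919.

f ≈ 0.01919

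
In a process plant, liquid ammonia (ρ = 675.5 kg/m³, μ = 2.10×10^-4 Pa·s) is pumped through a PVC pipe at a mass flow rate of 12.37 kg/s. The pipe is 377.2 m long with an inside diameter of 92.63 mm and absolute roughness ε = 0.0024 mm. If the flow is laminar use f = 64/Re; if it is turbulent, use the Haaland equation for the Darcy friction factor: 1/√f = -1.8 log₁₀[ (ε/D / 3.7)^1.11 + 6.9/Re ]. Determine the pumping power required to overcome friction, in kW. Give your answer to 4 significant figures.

P ≈ 2.313 kW

A = πD²/4 = π(0.09263)²/4 = 0.006739 m²; mean velocity V = ṁ/(ρA) = 12.37/(675.5 · 0.006739) = 2.717 m/s.
Reynolds number Re = ρVD/μ = 675.5 · 2.717 · 0.09263 / 0.00021 = 8.097e+05.
Re > 4000 → turbulent. Relative roughness ε/D = 2.4e-06/0.09263 = 2.59e-05. Haaland: 1/√f = -1.8 log₁₀[(2.59e-05/3.7)^1.11 + 6.9/8.097e+05] = -1.8 log₁₀[1.9e-06 + 8.52e-06] = 8.968, so f = 0.01243.
Darcy-Weisbach: ΔP = f(L/D)(ρV²/2) = 0.01243·(377.2/0.09263)·(675.5·2.717²/2) = 0.01243·4072·2494 = 1.263e+05 Pa.
Q = ṁ/ρ = 12.37/675.5 = 0.01831 m³/s.
Pumping power P = QΔP = 0.01831·1.263e+05 = 2312.5 W = 2.313 kW.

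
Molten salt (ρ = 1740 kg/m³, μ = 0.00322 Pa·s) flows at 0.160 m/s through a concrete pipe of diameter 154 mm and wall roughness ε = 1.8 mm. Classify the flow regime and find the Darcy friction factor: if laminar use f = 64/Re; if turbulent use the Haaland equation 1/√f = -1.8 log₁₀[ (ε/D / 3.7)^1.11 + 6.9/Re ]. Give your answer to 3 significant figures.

Re = ρVD/μ = 1740·0.16·0.154/0.00322 = 1.331e+04.
Re > 4000 → turbulent. ε/D = 0.0018/0.154 = 0.0117; Haaland: 1/√f = -1.8 log₁₀[0.00168 + 0.000518] = 4.785, so f = 0.04367.

f ≈ 0.0437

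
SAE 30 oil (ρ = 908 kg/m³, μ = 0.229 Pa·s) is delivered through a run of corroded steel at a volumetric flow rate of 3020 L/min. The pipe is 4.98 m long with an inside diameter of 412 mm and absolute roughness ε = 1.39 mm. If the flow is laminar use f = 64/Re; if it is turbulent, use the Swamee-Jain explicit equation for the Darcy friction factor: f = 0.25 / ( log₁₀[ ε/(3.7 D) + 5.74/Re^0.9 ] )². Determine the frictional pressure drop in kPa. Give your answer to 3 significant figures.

ΔP ≈ 0.0812 kPa

Q = 3020 L/min = 3020/60000 = 0.05033 m³/s.
Cross-sectional area A = πD²/4 = π(0.412)²/4 = 0.1333 m²; mean velocity V = Q/A = 0.05033/0.1333 = 0.3775 m/s.
Reynolds number Re = ρVD/μ = 908 · 0.3775 · 0.412 / 0.229 = 616.8.
Re < 2300 → laminar flow, so f = 64/Re = 64/616.8 = 0.1038 (the turbulent correlation is not needed).
Darcy-Weisbach: ΔP = f(L/D)(ρV²/2) = 0.1038·(4.98/0.412)·(908·0.3775²/2) = 0.1038·12.09·64.71 = 81.17 Pa.
ΔP = 81.17 Pa = 0.0812 kPa.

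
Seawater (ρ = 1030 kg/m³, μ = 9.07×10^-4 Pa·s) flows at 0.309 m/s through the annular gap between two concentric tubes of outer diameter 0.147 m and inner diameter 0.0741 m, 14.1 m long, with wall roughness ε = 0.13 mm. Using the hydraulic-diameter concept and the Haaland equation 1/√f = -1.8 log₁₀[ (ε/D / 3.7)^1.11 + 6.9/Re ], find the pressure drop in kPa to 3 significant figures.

ΔP ≈ 0.266 kPa

Hydraulic diameter D_h = 4A/P = D_o - D_i = 0.147 - 0.0741 = 0.0729 m.
Re = ρVD_h/μ = 1030·0.309·0.0729/0.000907 = 2.558e+04.
ε/D_h = 0.00013/0.0729 = 0.00178; Haaland gives 1/√f = -1.8 log₁₀[0.000208+0.00027] = 5.977, so f = 0.02799.
ΔP = f(L/D_h)(ρV²/2) = 0.02799·14.1/0.0729·49.17 = 266.2 Pa.
ΔP = 0.266 kPa.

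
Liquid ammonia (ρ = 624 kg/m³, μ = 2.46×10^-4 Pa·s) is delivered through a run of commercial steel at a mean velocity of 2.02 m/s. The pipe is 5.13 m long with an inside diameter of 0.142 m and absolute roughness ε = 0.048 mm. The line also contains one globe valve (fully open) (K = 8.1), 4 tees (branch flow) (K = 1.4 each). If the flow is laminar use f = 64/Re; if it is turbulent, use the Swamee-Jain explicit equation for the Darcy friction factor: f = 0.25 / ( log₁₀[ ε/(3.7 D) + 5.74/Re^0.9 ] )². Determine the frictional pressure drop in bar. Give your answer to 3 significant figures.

ΔP ≈ 0.182 bar

Reynolds number Re = ρVD/μ = 624 · 2.02 · 0.142 / 0.000246 = 7.276e+05.
Re > 4000 → turbulent. Relative roughness ε/D = 4.8e-05/0.142 = 0.000338. Swamee-Jain: f = 0.25/(log₁₀[0.000338/3.7 + 5.74/7.276e+05^0.9])² = 0.25/(log₁₀[9.14e-05 + 3.04e-05])² = 0.25/(-3.914)² = 0.01632.
Total minor-loss coefficient ΣK = 1·8.1 + 4·1.4 = 13.7.
ΔP = [f·L/D + ΣK]·(ρV²/2) = [0.01632·5.13/0.142 + 13.7]·(624·2.02²/2) = [0.5894 + 13.7]·1273 = 1.819e+04 Pa.
ΔP = 1.819e+04 Pa = 0.182 bar.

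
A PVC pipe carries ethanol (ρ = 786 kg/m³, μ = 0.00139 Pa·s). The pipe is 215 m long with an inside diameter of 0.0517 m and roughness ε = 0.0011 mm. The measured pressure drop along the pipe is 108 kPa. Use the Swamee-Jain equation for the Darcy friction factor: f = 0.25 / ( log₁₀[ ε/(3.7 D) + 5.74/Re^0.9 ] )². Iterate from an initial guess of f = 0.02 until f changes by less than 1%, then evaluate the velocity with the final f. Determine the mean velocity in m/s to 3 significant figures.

V ≈ 1.79 m/s

Rearranging Darcy-Weisbach: V = √(2·ΔP·D/(f·L·ρ)). With ε/D = 1.1e-06/0.0517 = 2.13e-05, iterate starting from f = 0.02:
  f = 0.02 → V = √(2·1.08e+05·0.0517/(0.02·215·786)) = 1.818 m/s; Re = ρVD/μ = 5.314e+04; f → 0.02057
  f = 0.02057 → V = 1.792 m/s; Re = 5.24e+04; f → 0.02063
Converged (Δf/f < 1%). With the final f = 0.02063: V = √(2·1.08e+05·0.0517/(0.02063·215·786)) = 1.79 m/s.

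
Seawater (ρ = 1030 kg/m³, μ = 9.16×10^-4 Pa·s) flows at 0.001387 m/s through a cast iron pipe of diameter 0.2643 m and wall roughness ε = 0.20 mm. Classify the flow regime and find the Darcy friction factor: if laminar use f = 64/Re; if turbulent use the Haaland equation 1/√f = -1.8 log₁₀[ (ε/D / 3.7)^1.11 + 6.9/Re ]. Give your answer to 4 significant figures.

f ≈ 0.1553

Re = ρVD/μ = 1030·0.001387·0.2643/0.000916 = 412.2.
Re < 2300 → laminar, so f = 64/Re = 0.1553 (roughness is irrelevant in laminar flow).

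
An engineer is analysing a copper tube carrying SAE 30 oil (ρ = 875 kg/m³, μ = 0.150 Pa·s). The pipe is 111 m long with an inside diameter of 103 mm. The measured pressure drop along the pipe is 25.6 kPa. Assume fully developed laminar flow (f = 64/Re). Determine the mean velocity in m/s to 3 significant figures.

V ≈ 0.510 m/s

For laminar flow, f = 64/Re with Re = ρVD/μ, so Darcy-Weisbach reduces to ΔP = 32μLV/D². Solving for V: V = ΔP·D²/(32μL) = 2.56e+04·(0.103)²/(32·0.15·111) = 0.5097 m/s.
Check: Re = ρVD/μ = 875·0.5097·0.103/0.15 = 306.3 < 2300, so the laminar assumption holds.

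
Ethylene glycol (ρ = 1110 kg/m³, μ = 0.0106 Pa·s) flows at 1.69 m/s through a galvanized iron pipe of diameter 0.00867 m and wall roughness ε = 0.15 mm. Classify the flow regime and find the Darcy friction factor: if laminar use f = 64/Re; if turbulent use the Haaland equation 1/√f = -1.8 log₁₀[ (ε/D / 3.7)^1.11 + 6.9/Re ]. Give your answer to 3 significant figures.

f ≈ 0.0417

Re = ρVD/μ = 1110·1.69·0.00867/0.0106 = 1534.
Re < 2300 → laminar, so f = 64/Re = 0.04171 (roughness is irrelevant in laminar flow).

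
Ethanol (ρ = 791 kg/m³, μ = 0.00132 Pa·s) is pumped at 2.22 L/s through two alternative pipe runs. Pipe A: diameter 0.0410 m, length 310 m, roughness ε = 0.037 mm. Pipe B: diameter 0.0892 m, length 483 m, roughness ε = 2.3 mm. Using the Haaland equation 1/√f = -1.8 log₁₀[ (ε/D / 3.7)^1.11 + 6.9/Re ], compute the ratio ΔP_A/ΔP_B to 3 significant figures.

Pipe A: V = Q/A = 0.00222/0.00132 = 1.681 m/s; Re = 4.131e+04; ε/D = 0.000902; Haaland → f = 0.02412; ΔP_A = f(L/D)(ρV²/2) = 2.039e+05 Pa.
Pipe B: V = Q/A = 0.00222/0.006249 = 0.3552 m/s; Re = 1.899e+04; ε/D = 0.0258; Haaland → f = 0.05557; ΔP_B = f(L/D)(ρV²/2) = 1.502e+04 Pa.
ΔP_A/ΔP_B = 2.039e+05/1.502e+04 = 13.6.

ΔP_A/ΔP_B ≈ 13.6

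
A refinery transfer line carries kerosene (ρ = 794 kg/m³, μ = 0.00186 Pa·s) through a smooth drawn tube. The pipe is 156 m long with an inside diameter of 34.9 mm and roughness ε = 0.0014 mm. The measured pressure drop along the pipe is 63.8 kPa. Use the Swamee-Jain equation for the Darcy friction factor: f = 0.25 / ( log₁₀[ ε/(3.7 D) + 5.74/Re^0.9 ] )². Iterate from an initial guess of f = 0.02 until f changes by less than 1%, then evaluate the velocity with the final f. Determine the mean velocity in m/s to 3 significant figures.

V ≈ 1.16 m/s

Rearranging Darcy-Weisbach: V = √(2·ΔP·D/(f·L·ρ)). With ε/D = 1.4e-06/0.0349 = 4.01e-05, iterate starting from f = 0.02:
  f = 0.02 → V = √(2·6.38e+04·0.0349/(0.02·156·794)) = 1.341 m/s; Re = ρVD/μ = 1.997e+04; f → 0.02592
  f = 0.02592 → V = 1.178 m/s; Re = 1.755e+04; f → 0.02678
  f = 0.02678 → V = 1.159 m/s; Re = 1.726e+04; f → 0.02689
Converged (Δf/f < 1%). With the final f = 0.02689: V = √(2·6.38e+04·0.0349/(0.02689·156·794)) = 1.156 m/s.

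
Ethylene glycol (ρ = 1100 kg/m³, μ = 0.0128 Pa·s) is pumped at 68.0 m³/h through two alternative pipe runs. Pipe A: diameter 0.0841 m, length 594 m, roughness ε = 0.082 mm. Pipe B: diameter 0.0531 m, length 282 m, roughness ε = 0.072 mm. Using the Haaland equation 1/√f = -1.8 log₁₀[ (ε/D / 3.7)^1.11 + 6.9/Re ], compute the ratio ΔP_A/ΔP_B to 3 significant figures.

Pipe A: V = Q/A = 0.01889/0.005555 = 3.4 m/s; Re = 2.458e+04; ε/D = 0.000975; Haaland → f = 0.02651; ΔP_A = f(L/D)(ρV²/2) = 1.191e+06 Pa.
Pipe B: V = Q/A = 0.01889/0.002215 = 8.53 m/s; Re = 3.892e+04; ε/D = 0.00136; Haaland → f = 0.02548; ΔP_B = f(L/D)(ρV²/2) = 5.414e+06 Pa.
ΔP_A/ΔP_B = 1.191e+06/5.414e+06 = 0.220.

ΔP_A/ΔP_B ≈ 0.220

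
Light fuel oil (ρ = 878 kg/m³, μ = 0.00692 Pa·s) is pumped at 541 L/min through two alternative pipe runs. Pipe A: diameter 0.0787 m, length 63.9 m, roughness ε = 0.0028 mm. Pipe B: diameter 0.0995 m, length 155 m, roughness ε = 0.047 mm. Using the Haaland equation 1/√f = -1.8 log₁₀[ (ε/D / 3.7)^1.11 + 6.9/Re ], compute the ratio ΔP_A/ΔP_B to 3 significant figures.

ΔP_A/ΔP_B ≈ 1.22

Pipe A: V = Q/A = 0.009017/0.004865 = 1.854 m/s; Re = 1.851e+04; ε/D = 3.56e-05; Haaland → f = 0.0263; ΔP_A = f(L/D)(ρV²/2) = 3.221e+04 Pa.
Pipe B: V = Q/A = 0.009017/0.007776 = 1.16 m/s; Re = 1.464e+04; ε/D = 0.000472; Haaland → f = 0.0286; ΔP_B = f(L/D)(ρV²/2) = 2.63e+04 Pa.
ΔP_A/ΔP_B = 3.221e+04/2.63e+04 = 1.22.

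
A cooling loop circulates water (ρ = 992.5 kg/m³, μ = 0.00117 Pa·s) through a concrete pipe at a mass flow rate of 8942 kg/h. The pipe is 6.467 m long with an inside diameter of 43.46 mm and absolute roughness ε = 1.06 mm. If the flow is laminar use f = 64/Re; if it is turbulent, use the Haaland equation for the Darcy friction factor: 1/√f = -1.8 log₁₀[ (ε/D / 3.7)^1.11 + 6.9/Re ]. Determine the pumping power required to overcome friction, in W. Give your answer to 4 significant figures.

ṁ = 8942 kg/h = 8942/3600 = 2.484 kg/s.
A = πD²/4 = π(0.04346)²/4 = 0.001483 m²; mean velocity V = ṁ/(ρA) = 2.484/(992.5 · 0.001483) = 1.687 m/s.
Reynolds number Re = ρVD/μ = 992.5 · 1.687 · 0.04346 / 0.00117 = 6.22e+04.
Re > 4000 → turbulent. Relative roughness ε/D = 0.00106/0.04346 = 0.0244. Haaland: 1/√f = -1.8 log₁₀[(0.0244/3.7)^1.11 + 6.9/6.22e+04] = -1.8 log₁₀[0.00379 + 0.000111] = 4.335, so f = 0.05321.
Darcy-Weisbach: ΔP = f(L/D)(ρV²/2) = 0.05321·(6.467/0.04346)·(992.5·1.687²/2) = 0.05321·148.8·1412 = 1.118e+04 Pa.
Q = ṁ/ρ = 2.484/992.5 = 0.002503 m³/s.
Pumping power P = QΔP = 0.002503·1.118e+04 = 27.989 W = 27.99 W.

P ≈ 27.99 W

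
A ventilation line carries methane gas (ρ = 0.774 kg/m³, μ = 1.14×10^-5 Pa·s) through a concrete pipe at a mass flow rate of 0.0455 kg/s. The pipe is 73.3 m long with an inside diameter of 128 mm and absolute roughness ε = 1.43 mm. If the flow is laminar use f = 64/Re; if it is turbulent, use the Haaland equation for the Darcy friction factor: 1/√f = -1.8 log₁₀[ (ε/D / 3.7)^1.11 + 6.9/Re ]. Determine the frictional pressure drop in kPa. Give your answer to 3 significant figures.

A = πD²/4 = π(0.128)²/4 = 0.01287 m²; mean velocity V = ṁ/(ρA) = 0.0455/(0.774 · 0.01287) = 4.568 m/s.
Reynolds number Re = ρVD/μ = 0.774 · 4.568 · 0.128 / 1.14e-05 = 3.97e+04.
Re > 4000 → turbulent. Relative roughness ε/D = 0.00143/0.128 = 0.0112. Haaland: 1/√f = -1.8 log₁₀[(0.0112/3.7)^1.11 + 6.9/3.97e+04] = -1.8 log₁₀[0.00159 + 0.000174] = 4.954, so f = 0.04074.
Darcy-Weisbach: ΔP = f(L/D)(ρV²/2) = 0.04074·(73.3/0.128)·(0.774·4.568²/2) = 0.04074·572.7·8.077 = 188.4 Pa.
ΔP = 188.4 Pa = 0.188 kPa.

ΔP ≈ 0.188 kPa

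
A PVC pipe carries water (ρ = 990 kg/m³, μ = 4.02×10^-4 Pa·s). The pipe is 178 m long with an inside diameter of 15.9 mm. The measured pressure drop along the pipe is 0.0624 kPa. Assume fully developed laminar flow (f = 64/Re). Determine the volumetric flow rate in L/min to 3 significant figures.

For laminar flow, f = 64/Re with Re = ρVD/μ, so Darcy-Weisbach reduces to ΔP = 32μLV/D². Solving for V: V = ΔP·D²/(32μL) = 62.4·(0.0159)²/(32·0.000402·178) = 0.006889 m/s.
Check: Re = ρVD/μ = 990·0.006889·0.0159/0.000402 = 269.8 < 2300, so the laminar assumption holds.
Q = V·A = 0.006889·(π/4·0.0159²) = 1.368e-06 m³/s = 0.0821 L/min.

Q ≈ 0.0821 L/min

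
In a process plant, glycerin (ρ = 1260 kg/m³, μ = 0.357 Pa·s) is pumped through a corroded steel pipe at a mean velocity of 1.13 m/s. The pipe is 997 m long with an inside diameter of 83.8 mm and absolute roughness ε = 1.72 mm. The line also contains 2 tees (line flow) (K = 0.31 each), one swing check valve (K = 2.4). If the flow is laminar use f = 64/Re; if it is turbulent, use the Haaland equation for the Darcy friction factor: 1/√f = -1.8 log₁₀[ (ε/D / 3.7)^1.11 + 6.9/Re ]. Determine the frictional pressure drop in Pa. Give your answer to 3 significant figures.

ΔP ≈ 1.84×10^6 Pa

Reynolds number Re = ρVD/μ = 1260 · 1.13 · 0.0838 / 0.357 = 334.2.
Re < 2300 → laminar flow, so f = 64/Re = 64/334.2 = 0.1915 (the turbulent correlation is not needed).
Total minor-loss coefficient ΣK = 2·0.31 + 1·2.4 = 3.02.
ΔP = [f·L/D + ΣK]·(ρV²/2) = [0.1915·997/0.0838 + 3.02]·(1260·1.13²/2) = [2278 + 3.02]·804.4 = 1.835e+06 Pa.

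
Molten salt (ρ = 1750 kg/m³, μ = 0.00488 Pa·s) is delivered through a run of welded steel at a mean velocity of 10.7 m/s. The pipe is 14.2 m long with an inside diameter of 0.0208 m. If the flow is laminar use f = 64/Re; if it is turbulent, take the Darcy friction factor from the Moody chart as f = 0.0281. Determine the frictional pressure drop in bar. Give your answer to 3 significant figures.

ΔP ≈ 19.2 bar

Reynolds number Re = ρVD/μ = 1750 · 10.7 · 0.0208 / 0.00488 = 7.981e+04.
Re > 4000 → turbulent; use the Moody-chart value f = 0.0281.
Darcy-Weisbach: ΔP = f(L/D)(ρV²/2) = 0.0281·(14.2/0.0208)·(1750·10.7²/2) = 0.0281·682.7·1.002e+05 = 1.922e+06 Pa.
ΔP = 1.922e+06 Pa = 19.2 bar.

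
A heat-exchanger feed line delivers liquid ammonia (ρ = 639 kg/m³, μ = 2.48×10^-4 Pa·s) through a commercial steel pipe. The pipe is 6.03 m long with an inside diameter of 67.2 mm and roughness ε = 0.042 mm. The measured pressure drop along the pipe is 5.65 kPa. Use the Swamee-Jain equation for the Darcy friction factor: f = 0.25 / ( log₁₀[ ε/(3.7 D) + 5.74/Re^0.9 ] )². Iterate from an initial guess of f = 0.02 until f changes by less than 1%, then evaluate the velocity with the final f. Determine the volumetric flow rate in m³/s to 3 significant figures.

Q ≈ 0.0116 m³/s

Rearranging Darcy-Weisbach: V = √(2·ΔP·D/(f·L·ρ)). With ε/D = 4.2e-05/0.0672 = 0.000625, iterate starting from f = 0.02:
  f = 0.02 → V = √(2·5650·0.0672/(0.02·6.03·639)) = 3.139 m/s; Re = ρVD/μ = 5.435e+05; f → 0.01845
  f = 0.01845 → V = 3.268 m/s; Re = 5.659e+05; f → 0.01842
Converged (Δf/f < 1%). With the final f = 0.01842: V = √(2·5650·0.0672/(0.01842·6.03·639)) = 3.271 m/s.
Q = V·A = 3.271·(π/4·0.0672²) = 0.0116 m³/s = 0.0116 m³/s.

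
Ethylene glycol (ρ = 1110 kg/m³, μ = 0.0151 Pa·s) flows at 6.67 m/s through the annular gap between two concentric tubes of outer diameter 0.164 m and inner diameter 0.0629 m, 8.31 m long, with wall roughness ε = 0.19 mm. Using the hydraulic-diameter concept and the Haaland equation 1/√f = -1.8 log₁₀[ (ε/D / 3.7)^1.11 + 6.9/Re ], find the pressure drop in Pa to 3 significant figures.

Hydraulic diameter D_h = 4A/P = D_o - D_i = 0.164 - 0.0629 = 0.1011 m.
Re = ρVD_h/μ = 1110·6.67·0.1011/0.0151 = 4.957e+04.
ε/D_h = 0.00019/0.1011 = 0.00188; Haaland gives 1/√f = -1.8 log₁₀[0.000221+0.000139] = 6.199, so f = 0.02602.
ΔP = f(L/D_h)(ρV²/2) = 0.02602·8.31/0.1011·2.469e+04 = 5.281e+04 Pa.

ΔP ≈ 52800 Pa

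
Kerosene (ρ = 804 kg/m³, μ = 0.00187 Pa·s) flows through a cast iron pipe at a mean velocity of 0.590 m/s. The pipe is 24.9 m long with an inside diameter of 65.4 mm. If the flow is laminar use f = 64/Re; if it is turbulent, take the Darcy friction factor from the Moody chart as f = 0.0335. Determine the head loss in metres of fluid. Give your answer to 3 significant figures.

Reynolds number Re = ρVD/μ = 804 · 0.59 · 0.0654 / 0.00187 = 1.659e+04.
Re > 4000 → turbulent; use the Moody-chart value f = 0.0335.
Darcy-Weisbach: ΔP = f(L/D)(ρV²/2) = 0.0335·(24.9/0.0654)·(804·0.59²/2) = 0.0335·380.7·139.9 = 1785 Pa.
Head loss h_f = ΔP/(ρg) = 1785/(804·9.81) = 0.226 m.

h_f ≈ 0.226 m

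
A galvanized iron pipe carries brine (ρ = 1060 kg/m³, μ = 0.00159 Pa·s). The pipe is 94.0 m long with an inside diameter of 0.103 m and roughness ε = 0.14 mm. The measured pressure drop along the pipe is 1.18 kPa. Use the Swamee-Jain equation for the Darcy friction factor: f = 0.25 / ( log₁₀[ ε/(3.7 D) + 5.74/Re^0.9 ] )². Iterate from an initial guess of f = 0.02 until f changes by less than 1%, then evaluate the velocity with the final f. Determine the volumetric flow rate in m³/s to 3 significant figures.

Q ≈ 0.00242 m³/s

Rearranging Darcy-Weisbach: V = √(2·ΔP·D/(f·L·ρ)). With ε/D = 0.00014/0.103 = 0.00136, iterate starting from f = 0.02:
  f = 0.02 → V = √(2·1180·0.103/(0.02·94·1060)) = 0.3493 m/s; Re = ρVD/μ = 2.398e+04; f → 0.02797
  f = 0.02797 → V = 0.2954 m/s; Re = 2.028e+04; f → 0.02879
  f = 0.02879 → V = 0.2911 m/s; Re = 1.999e+04; f → 0.02887
Converged (Δf/f < 1%). With the final f = 0.02887: V = √(2·1180·0.103/(0.02887·94·1060)) = 0.2907 m/s.
Q = V·A = 0.2907·(π/4·0.103²) = 0.002422 m³/s = 0.00242 m³/s.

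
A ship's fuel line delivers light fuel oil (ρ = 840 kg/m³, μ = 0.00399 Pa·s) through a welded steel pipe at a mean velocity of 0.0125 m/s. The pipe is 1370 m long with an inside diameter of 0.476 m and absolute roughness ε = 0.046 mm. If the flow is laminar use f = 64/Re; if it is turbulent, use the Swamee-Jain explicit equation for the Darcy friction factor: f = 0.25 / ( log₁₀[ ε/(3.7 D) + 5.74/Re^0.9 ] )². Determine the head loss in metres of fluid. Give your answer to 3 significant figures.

h_f ≈ 0.00117 m

Reynolds number Re = ρVD/μ = 840 · 0.0125 · 0.476 / 0.00399 = 1253.
Re < 2300 → laminar flow, so f = 64/Re = 64/1253 = 0.05109 (the turbulent correlation is not needed).
Darcy-Weisbach: ΔP = f(L/D)(ρV²/2) = 0.05109·(1370/0.476)·(840·0.0125²/2) = 0.05109·2878·0.06563 = 9.65 Pa.
Head loss h_f = ΔP/(ρg) = 9.65/(840·9.81) = 0.00117 m.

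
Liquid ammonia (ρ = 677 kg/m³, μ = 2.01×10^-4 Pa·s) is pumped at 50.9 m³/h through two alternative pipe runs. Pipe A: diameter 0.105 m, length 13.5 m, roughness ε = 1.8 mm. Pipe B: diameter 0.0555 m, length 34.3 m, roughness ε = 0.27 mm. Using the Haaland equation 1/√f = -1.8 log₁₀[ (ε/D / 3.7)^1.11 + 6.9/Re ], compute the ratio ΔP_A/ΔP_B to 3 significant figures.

Pipe A: V = Q/A = 0.01414/0.008659 = 1.633 m/s; Re = 5.775e+05; ε/D = 0.0171; Haaland → f = 0.04605; ΔP_A = f(L/D)(ρV²/2) = 5344 Pa.
Pipe B: V = Q/A = 0.01414/0.002419 = 5.844 m/s; Re = 1.093e+06; ε/D = 0.00486; Haaland → f = 0.03026; ΔP_B = f(L/D)(ρV²/2) = 2.162e+05 Pa.
ΔP_A/ΔP_B = 5344/2.162e+05 = 0.0247.

ΔP_A/ΔP_B ≈ 0.0247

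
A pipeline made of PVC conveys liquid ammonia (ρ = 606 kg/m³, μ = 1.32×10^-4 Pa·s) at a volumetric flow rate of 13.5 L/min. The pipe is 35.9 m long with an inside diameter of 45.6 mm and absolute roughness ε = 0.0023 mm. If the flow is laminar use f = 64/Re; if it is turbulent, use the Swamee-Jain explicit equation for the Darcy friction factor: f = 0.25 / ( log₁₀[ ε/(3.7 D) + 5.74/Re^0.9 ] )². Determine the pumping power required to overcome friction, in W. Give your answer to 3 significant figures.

P ≈ 0.0242 W

Q = 13.5 L/min = 13.5/60000 = 0.000225 m³/s.
Cross-sectional area A = πD²/4 = π(0.0456)²/4 = 0.001633 m²; mean velocity V = Q/A = 0.000225/0.001633 = 0.1378 m/s.
Reynolds number Re = ρVD/μ = 606 · 0.1378 · 0.0456 / 0.000132 = 2.884e+04.
Re > 4000 → turbulent. Relative roughness ε/D = 2.3e-06/0.0456 = 5.04e-05. Swamee-Jain: f = 0.25/(log₁₀[5.04e-05/3.7 + 5.74/2.884e+04^0.9])² = 0.25/(log₁₀[1.36e-05 + 0.000556])² = 0.25/(-3.245)² = 0.02375.
Darcy-Weisbach: ΔP = f(L/D)(ρV²/2) = 0.02375·(35.9/0.0456)·(606·0.1378²/2) = 0.02375·787.3·5.751 = 107.5 Pa.
Pumping power P = QΔP = 0.000225·107.5 = 0.02419 W = 0.0242 W.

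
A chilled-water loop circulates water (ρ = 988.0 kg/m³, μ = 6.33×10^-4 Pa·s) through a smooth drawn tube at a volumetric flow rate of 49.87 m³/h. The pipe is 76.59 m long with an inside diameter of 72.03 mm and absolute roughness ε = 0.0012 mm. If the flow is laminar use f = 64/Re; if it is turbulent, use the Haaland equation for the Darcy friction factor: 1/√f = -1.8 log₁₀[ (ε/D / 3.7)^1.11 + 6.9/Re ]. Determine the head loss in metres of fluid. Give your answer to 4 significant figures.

h_f ≈ 8.691 m

Q = 49.87 m³/h = 49.87/3600 = 0.01385 m³/s.
Cross-sectional area A = πD²/4 = π(0.07203)²/4 = 0.004075 m²; mean velocity V = Q/A = 0.01385/0.004075 = 3.4 m/s.
Reynolds number Re = ρVD/μ = 988 · 3.4 · 0.07203 / 0.000633 = 3.822e+05.
Re > 4000 → turbulent. Relative roughness ε/D = 1.2e-06/0.07203 = 1.67e-05. Haaland: 1/√f = -1.8 log₁₀[(1.67e-05/3.7)^1.11 + 6.9/3.822e+05] = -1.8 log₁₀[1.16e-06 + 1.81e-05] = 8.489, so f = 0.01388.
Darcy-Weisbach: ΔP = f(L/D)(ρV²/2) = 0.01388·(76.59/0.07203)·(988·3.4²/2) = 0.01388·1063·5709 = 8.423e+04 Pa.
Head loss h_f = ΔP/(ρg) = 8.423e+04/(988·9.81) = 8.691 m.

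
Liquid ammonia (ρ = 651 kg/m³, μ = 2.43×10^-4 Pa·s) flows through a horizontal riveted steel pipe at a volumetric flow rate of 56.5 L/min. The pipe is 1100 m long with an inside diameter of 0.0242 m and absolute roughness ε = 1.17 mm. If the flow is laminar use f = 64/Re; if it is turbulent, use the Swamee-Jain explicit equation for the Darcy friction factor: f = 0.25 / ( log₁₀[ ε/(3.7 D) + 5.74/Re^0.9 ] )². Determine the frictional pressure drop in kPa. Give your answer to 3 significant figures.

Q = 56.5 L/min = 56.5/60000 = 0.0009417 m³/s.
Cross-sectional area A = πD²/4 = π(0.0242)²/4 = 0.00046 m²; mean velocity V = Q/A = 0.0009417/0.00046 = 2.047 m/s.
Reynolds number Re = ρVD/μ = 651 · 2.047 · 0.0242 / 0.000243 = 1.327e+05.
Re > 4000 → turbulent. Relative roughness ε/D = 0.00117/0.0242 = 0.0483. Swamee-Jain: f = 0.25/(log₁₀[0.0483/3.7 + 5.74/1.327e+05^0.9])² = 0.25/(log₁₀[0.0131 + 0.000141])² = 0.25/(-1.879)² = 0.0708.
Darcy-Weisbach: ΔP = f(L/D)(ρV²/2) = 0.0708·(1100/0.0242)·(651·2.047²/2) = 0.0708·4.545e+04·1364 = 4.39e+06 Pa.
ΔP = 4.39e+06 Pa = 4390 kPa.

ΔP ≈ 4390 kPa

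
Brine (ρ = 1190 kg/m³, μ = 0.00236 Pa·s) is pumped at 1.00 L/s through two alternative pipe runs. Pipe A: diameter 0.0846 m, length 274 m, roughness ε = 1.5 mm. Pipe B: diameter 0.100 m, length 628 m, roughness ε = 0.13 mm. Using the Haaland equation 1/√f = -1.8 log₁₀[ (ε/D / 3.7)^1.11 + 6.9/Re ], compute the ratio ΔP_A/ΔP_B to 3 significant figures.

ΔP_A/ΔP_B ≈ 1.43

Pipe A: V = Q/A = 0.001/0.005621 = 0.1779 m/s; Re = 7589; ε/D = 0.0177; Haaland → f = 0.05154; ΔP_A = f(L/D)(ρV²/2) = 3143 Pa.
Pipe B: V = Q/A = 0.001/0.007854 = 0.1273 m/s; Re = 6420; ε/D = 0.0013; Haaland → f = 0.03637; ΔP_B = f(L/D)(ρV²/2) = 2203 Pa.
ΔP_A/ΔP_B = 3143/2203 = 1.43.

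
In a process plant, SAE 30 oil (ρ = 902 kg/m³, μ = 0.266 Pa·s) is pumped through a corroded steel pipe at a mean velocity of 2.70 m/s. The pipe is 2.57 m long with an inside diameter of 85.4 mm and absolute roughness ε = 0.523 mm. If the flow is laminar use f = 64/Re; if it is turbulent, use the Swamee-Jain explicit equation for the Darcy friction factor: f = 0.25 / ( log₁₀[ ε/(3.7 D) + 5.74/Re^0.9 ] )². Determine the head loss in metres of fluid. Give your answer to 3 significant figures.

Reynolds number Re = ρVD/μ = 902 · 2.7 · 0.0854 / 0.266 = 781.9.
Re < 2300 → laminar flow, so f = 64/Re = 64/781.9 = 0.08185 (the turbulent correlation is not needed).
Darcy-Weisbach: ΔP = f(L/D)(ρV²/2) = 0.08185·(2.57/0.0854)·(902·2.7²/2) = 0.08185·30.09·3288 = 8099 Pa.
Head loss h_f = ΔP/(ρg) = 8099/(902·9.81) = 0.915 m.

h_f ≈ 0.915 m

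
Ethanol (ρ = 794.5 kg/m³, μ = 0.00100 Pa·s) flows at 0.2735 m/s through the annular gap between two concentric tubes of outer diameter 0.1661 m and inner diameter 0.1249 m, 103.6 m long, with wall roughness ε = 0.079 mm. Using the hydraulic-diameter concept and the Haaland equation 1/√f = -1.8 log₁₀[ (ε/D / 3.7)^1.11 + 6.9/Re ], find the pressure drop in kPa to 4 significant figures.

ΔP ≈ 2.560 kPa

Hydraulic diameter D_h = 4A/P = D_o - D_i = 0.1661 - 0.1249 = 0.0412 m.
Re = ρVD_h/μ = 794.5·0.2735·0.0412/0.001 = 8953.
ε/D_h = 7.9e-05/0.0412 = 0.00192; Haaland gives 1/√f = -1.8 log₁₀[0.000225+0.000771] = 5.403, so f = 0.03426.
ΔP = f(L/D_h)(ρV²/2) = 0.03426·103.6/0.0412·29.72 = 2560 Pa.
ΔP = 2.560 kPa.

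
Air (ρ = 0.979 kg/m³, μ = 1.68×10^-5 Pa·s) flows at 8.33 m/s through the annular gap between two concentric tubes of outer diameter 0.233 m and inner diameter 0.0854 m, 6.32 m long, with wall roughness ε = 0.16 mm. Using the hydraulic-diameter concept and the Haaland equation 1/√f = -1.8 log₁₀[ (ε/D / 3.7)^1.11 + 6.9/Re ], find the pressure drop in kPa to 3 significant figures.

ΔP ≈ 0.0334 kPa

Hydraulic diameter D_h = 4A/P = D_o - D_i = 0.233 - 0.0854 = 0.1476 m.
Re = ρVD_h/μ = 0.979·8.33·0.1476/1.68e-05 = 7.165e+04.
ε/D_h = 0.00016/0.1476 = 0.00108; Haaland gives 1/√f = -1.8 log₁₀[0.00012+9.63e-05] = 6.598, so f = 0.02297.
ΔP = f(L/D_h)(ρV²/2) = 0.02297·6.32/0.1476·33.97 = 33.41 Pa.
ΔP = 0.0334 kPa.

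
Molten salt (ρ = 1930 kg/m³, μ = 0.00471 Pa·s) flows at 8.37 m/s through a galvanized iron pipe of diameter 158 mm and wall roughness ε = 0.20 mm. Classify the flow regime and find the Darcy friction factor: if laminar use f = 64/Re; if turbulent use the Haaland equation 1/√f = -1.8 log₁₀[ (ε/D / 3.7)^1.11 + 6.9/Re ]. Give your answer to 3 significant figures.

Re = ρVD/μ = 1930·8.37·0.158/0.00471 = 5.419e+05.
Re > 4000 → turbulent. ε/D = 0.0002/0.158 = 0.00127; Haaland: 1/√f = -1.8 log₁₀[0.000142 + 1.27e-05] = 6.858, so f = 0.02126.

f ≈ 0.0213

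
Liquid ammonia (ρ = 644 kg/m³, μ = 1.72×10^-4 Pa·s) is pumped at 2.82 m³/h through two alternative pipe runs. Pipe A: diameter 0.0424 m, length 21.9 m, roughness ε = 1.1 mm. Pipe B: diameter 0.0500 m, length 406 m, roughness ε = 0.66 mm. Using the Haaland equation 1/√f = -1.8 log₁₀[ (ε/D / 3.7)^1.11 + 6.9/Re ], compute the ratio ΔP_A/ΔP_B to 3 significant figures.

Pipe A: V = Q/A = 0.0007833/0.001412 = 0.5548 m/s; Re = 8.807e+04; ε/D = 0.0259; Haaland → f = 0.05436; ΔP_A = f(L/D)(ρV²/2) = 2783 Pa.
Pipe B: V = Q/A = 0.0007833/0.001963 = 0.3989 m/s; Re = 7.469e+04; ε/D = 0.0132; Haaland → f = 0.04245; ΔP_B = f(L/D)(ρV²/2) = 1.767e+04 Pa.
ΔP_A/ΔP_B = 2783/1.767e+04 = 0.158.

ΔP_A/ΔP_B ≈ 0.158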